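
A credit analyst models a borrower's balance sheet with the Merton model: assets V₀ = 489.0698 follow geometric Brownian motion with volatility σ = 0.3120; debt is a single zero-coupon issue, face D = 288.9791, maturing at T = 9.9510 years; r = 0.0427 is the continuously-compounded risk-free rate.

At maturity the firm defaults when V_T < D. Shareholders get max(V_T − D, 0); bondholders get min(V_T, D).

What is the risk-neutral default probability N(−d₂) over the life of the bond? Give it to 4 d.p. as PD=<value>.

d₁ = [ln(V₀/D) + (r + σ²/2)T] / (σ√T)
   = [ln(489.0698/288.9791) + (0.0427 + 0.5·0.3120²)·9.9510] / (0.3120·√9.9510)
   = [0.526151 + 0.909243] / 0.984210 = 1.458421
d₂ = d₁ − σ√T = 1.458421 − 0.984210 = 0.474211
risk-neutral PD = N(−d₂) = N(-0.474211) = 0.317675

PD=0.3177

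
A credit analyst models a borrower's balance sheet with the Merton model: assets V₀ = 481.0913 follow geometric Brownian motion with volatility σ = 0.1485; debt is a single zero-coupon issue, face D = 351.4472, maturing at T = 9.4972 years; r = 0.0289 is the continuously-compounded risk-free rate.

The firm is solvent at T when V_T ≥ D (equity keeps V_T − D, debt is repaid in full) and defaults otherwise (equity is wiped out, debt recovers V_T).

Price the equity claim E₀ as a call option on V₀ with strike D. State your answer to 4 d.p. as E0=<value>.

E0=221.5585

d₁ = [ln(V₀/D) + (r + σ²/2)T] / (σ√T)
   = [ln(481.0913/351.4472) + (0.0289 + 0.5·0.1485²)·9.4972] / (0.1485·√9.4972)
   = [0.313998 + 0.379186] / 0.457640 = 1.514692
d₂ = d₁ − σ√T = 1.514692 − 0.457640 = 1.057051
N(d₁) = 0.935075,  N(d₂) = 0.854756,  e^(−rT) = 0.759976
E₀ = V₀·N(d₁) − D·e^(−rT)·N(d₂)
   = 481.0913·0.935075 − 351.4472·0.759976·0.854756 = 221.558485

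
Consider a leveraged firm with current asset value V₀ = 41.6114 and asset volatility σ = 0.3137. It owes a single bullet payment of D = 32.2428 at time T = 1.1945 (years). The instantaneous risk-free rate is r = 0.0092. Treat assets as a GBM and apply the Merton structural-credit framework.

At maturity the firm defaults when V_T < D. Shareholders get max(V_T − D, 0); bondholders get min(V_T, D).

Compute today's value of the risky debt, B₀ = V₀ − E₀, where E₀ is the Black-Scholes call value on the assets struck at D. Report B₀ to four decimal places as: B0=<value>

d₁ = [ln(V₀/D) + (r + σ²/2)T] / (σ√T)
   = [ln(41.6114/32.2428) + (0.0092 + 0.5·0.3137²)·1.1945] / (0.3137·√1.1945)
   = [0.255079 + 0.069763] / 0.342853 = 0.947470
d₂ = d₁ − σ√T = 0.947470 − 0.342853 = 0.604618
N(d₁) = 0.828300,  N(d₂) = 0.727283,  e^(−rT) = 0.989071
E₀ = V₀·N(d₁) − D·e^(−rT)·N(d₂)
   = 41.6114·0.828300 − 32.2428·0.989071·0.727283 = 11.273372
B₀ = V₀ − E₀ = 41.6114 − 11.273372 = 30.338028

B0=30.3380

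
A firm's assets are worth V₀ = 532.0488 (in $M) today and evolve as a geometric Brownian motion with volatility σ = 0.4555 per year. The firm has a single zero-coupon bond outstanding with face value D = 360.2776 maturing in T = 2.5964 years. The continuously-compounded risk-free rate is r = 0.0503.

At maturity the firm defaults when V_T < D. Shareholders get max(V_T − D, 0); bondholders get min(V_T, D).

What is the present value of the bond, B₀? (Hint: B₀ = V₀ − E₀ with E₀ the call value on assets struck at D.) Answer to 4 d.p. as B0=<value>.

B0=275.3994

d₁ = [ln(V₀/D) + (r + σ²/2)T] / (σ√T)
   = [ln(532.0488/360.2776) + (0.0503 + 0.5·0.4555²)·2.5964] / (0.4555·√2.5964)
   = [0.389860 + 0.399950] / 0.733963 = 1.076090
d₂ = d₁ − σ√T = 1.076090 − 0.733963 = 0.342127
N(d₁) = 0.859056,  N(d₂) = 0.633872,  e^(−rT) = 0.877570
E₀ = V₀·N(d₁) − D·e^(−rT)·N(d₂)
   = 532.0488·0.859056 − 360.2776·0.877570·0.633872 = 256.649388
B₀ = V₀ − E₀ = 532.0488 − 256.649388 = 275.399412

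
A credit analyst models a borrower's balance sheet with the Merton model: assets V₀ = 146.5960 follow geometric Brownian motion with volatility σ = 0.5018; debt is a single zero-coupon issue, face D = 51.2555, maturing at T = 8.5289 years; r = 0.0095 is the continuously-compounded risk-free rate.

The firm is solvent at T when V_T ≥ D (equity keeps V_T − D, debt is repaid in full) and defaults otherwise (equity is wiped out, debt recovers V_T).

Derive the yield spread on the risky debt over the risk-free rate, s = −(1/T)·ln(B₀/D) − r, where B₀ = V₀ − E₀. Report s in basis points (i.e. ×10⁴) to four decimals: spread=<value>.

spread=383.5929

d₁ = [ln(V₀/D) + (r + σ²/2)T] / (σ√T)
   = [ln(146.5960/51.2555) + (0.0095 + 0.5·0.5018²)·8.5289] / (0.5018·√8.5289)
   = [1.050858 + 1.154827] / 1.465471 = 1.505103
d₂ = d₁ − σ√T = 1.505103 − 1.465471 = 0.039632
N(d₁) = 0.933851,  N(d₂) = 0.515807,  e^(−rT) = 0.922171
E₀ = V₀·N(d₁) − D·e^(−rT)·N(d₂)
   = 146.5960·0.933851 − 51.2555·0.922171·0.515807 = 112.518551
B₀ = V₀ − E₀ = 146.5960 − 112.518551 = 34.077449
spread = −(1/T)·ln(B₀/D) − r = −(1/8.5289)·ln(34.077449/51.2555) − 0.0095 = 0.03835929
in basis points: 0.03835929 × 10⁴ = 383.5929 bp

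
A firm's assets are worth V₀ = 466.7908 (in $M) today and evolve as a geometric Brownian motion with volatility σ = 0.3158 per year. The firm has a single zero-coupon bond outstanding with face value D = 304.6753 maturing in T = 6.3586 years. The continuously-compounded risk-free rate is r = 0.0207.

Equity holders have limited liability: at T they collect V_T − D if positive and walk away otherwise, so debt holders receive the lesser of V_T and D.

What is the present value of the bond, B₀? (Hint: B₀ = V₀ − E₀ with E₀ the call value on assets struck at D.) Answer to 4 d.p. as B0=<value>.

d₁ = [ln(V₀/D) + (r + σ²/2)T] / (σ√T)
   = [ln(466.7908/304.6753) + (0.0207 + 0.5·0.3158²)·6.3586] / (0.3158·√6.3586)
   = [0.426635 + 0.448693] / 0.796330 = 1.099203
d₂ = d₁ − σ√T = 1.099203 − 0.796330 = 0.302874
N(d₁) = 0.864160,  N(d₂) = 0.619007,  e^(−rT) = 0.876671
E₀ = V₀·N(d₁) − D·e^(−rT)·N(d₂)
   = 466.7908·0.864160 − 304.6753·0.876671·0.619007 = 238.045248
B₀ = V₀ − E₀ = 466.7908 − 238.045248 = 228.745552

B0=228.7456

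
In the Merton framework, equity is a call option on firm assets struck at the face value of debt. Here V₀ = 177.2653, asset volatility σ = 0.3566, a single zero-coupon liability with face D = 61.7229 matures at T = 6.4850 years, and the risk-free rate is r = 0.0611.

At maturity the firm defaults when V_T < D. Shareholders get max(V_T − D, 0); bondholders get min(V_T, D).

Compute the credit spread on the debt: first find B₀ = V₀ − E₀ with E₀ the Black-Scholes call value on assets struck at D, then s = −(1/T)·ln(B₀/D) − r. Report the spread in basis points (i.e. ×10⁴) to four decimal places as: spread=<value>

spread=63.9200

d₁ = [ln(V₀/D) + (r + σ²/2)T] / (σ√T)
   = [ln(177.2653/61.7229) + (0.0611 + 0.5·0.3566²)·6.4850] / (0.3566·√6.4850)
   = [1.054992 + 0.808561] / 0.908106 = 2.052133
d₂ = d₁ − σ√T = 2.052133 − 0.908106 = 1.144028
N(d₁) = 0.979922,  N(d₂) = 0.873694,  e^(−rT) = 0.672850
E₀ = V₀·N(d₁) − D·e^(−rT)·N(d₂)
   = 177.2653·0.979922 − 61.7229·0.672850·0.873694 = 137.421397
B₀ = V₀ − E₀ = 177.2653 − 137.421397 = 39.843903
spread = −(1/T)·ln(B₀/D) − r = −(1/6.4850)·ln(39.843903/61.7229) − 0.0611 = 0.00639200
in basis points: 0.00639200 × 10⁴ = 63.9200 bp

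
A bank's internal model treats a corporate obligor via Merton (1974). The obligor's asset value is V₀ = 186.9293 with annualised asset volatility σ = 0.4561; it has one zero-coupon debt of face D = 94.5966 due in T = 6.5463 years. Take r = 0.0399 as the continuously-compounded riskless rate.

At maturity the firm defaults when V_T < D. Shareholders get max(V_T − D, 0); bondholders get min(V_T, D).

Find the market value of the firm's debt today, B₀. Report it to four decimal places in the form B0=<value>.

B0=58.2322

d₁ = [ln(V₀/D) + (r + σ²/2)T] / (σ√T)
   = [ln(186.9293/94.5966) + (0.0399 + 0.5·0.4561²)·6.5463] / (0.4561·√6.5463)
   = [0.681109 + 0.942102] / 1.166966 = 1.390967
d₂ = d₁ − σ√T = 1.390967 − 1.166966 = 0.224002
N(d₁) = 0.917882,  N(d₂) = 0.588622,  e^(−rT) = 0.770129
E₀ = V₀·N(d₁) − D·e^(−rT)·N(d₂)
   = 186.9293·0.917882 − 94.5966·0.770129·0.588622 = 128.697058
B₀ = V₀ − E₀ = 186.9293 − 128.697058 = 58.232242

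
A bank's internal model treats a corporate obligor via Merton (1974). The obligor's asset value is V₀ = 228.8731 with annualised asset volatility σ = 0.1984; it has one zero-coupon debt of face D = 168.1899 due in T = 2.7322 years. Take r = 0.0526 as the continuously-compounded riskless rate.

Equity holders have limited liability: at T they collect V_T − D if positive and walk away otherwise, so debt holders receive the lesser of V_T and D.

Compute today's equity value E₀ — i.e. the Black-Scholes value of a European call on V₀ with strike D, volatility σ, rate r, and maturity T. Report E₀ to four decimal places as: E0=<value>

E0=85.4822

d₁ = [ln(V₀/D) + (r + σ²/2)T] / (σ√T)
   = [ln(228.8731/168.1899) + (0.0526 + 0.5·0.1984²)·2.7322] / (0.1984·√2.7322)
   = [0.308074 + 0.197487] / 0.327943 = 1.541614
d₂ = d₁ − σ√T = 1.541614 − 0.327943 = 1.213671
N(d₁) = 0.938416,  N(d₂) = 0.887563,  e^(−rT) = 0.866136
E₀ = V₀·N(d₁) − D·e^(−rT)·N(d₂)
   = 228.8731·0.938416 − 168.1899·0.866136·0.887563 = 85.482210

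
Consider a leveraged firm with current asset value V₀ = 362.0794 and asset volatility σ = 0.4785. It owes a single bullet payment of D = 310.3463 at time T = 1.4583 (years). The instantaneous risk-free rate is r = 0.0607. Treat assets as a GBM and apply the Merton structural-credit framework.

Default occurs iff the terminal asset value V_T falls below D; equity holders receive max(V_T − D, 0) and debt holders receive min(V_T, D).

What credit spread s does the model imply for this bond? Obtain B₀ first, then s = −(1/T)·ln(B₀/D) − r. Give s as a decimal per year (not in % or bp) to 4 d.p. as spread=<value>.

d₁ = [ln(V₀/D) + (r + σ²/2)T] / (σ√T)
   = [ln(362.0794/310.3463) + (0.0607 + 0.5·0.4785²)·1.4583] / (0.4785·√1.4583)
   = [0.154175 + 0.255467] / 0.577837 = 0.708922
d₂ = d₁ − σ√T = 0.708922 − 0.577837 = 0.131085
N(d₁) = 0.760814,  N(d₂) = 0.552146,  e^(−rT) = 0.915286
E₀ = V₀·N(d₁) − D·e^(−rT)·N(d₂)
   = 362.0794·0.760814 − 310.3463·0.915286·0.552146 = 118.634773
B₀ = V₀ − E₀ = 362.0794 − 118.634773 = 243.444627
spread = −(1/T)·ln(B₀/D) − r = −(1/1.4583)·ln(243.444627/310.3463) − 0.0607 = 0.10579473

spread=0.1058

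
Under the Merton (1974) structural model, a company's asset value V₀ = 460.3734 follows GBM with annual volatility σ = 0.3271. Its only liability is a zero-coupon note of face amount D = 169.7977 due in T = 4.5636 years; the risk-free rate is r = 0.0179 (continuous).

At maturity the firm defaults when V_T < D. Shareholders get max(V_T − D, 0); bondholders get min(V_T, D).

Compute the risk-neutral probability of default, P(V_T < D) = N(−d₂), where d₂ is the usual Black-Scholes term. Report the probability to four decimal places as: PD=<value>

d₁ = [ln(V₀/D) + (r + σ²/2)T] / (σ√T)
   = [ln(460.3734/169.7977) + (0.0179 + 0.5·0.3271²)·4.5636] / (0.3271·√4.5636)
   = [0.997430 + 0.325828] / 0.698770 = 1.893696
d₂ = d₁ − σ√T = 1.893696 − 0.698770 = 1.194926
risk-neutral PD = N(−d₂) = N(-1.194926) = 0.116058

PD=0.1161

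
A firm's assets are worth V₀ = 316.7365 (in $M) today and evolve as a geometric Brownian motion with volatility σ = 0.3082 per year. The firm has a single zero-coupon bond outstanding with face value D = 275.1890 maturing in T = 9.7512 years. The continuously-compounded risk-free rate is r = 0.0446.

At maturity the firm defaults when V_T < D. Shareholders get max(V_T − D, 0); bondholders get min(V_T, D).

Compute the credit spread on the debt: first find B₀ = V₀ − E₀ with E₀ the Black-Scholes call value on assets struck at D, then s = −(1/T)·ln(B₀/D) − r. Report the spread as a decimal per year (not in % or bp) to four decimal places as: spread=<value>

d₁ = [ln(V₀/D) + (r + σ²/2)T] / (σ√T)
   = [ln(316.7365/275.1890) + (0.0446 + 0.5·0.3082²)·9.7512] / (0.3082·√9.7512)
   = [0.140612 + 0.898023] / 0.962413 = 1.079199
d₂ = d₁ − σ√T = 1.079199 − 0.962413 = 0.116785
N(d₁) = 0.859750,  N(d₂) = 0.546485,  e^(−rT) = 0.647327
E₀ = V₀·N(d₁) − D·e^(−rT)·N(d₂)
   = 316.7365·0.859750 − 275.1890·0.647327·0.546485 = 174.964993
B₀ = V₀ − E₀ = 316.7365 − 174.964993 = 141.771507
spread = −(1/T)·ln(B₀/D) − r = −(1/9.7512)·ln(141.771507/275.1890) − 0.0446 = 0.02341640

spread=0.0234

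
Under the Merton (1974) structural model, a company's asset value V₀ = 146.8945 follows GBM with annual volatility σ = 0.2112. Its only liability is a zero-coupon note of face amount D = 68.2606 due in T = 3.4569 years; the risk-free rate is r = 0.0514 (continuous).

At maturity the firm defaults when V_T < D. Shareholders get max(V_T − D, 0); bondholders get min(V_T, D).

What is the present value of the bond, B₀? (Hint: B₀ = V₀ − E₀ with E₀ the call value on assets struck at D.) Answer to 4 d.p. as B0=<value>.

B0=57.0531

d₁ = [ln(V₀/D) + (r + σ²/2)T] / (σ√T)
   = [ln(146.8945/68.2606) + (0.0514 + 0.5·0.2112²)·3.4569] / (0.2112·√3.4569)
   = [0.766382 + 0.254783] / 0.392679 = 2.600510
d₂ = d₁ − σ√T = 2.600510 − 0.392679 = 2.207831
N(d₁) = 0.995346,  N(d₂) = 0.986372,  e^(−rT) = 0.837206
E₀ = V₀·N(d₁) − D·e^(−rT)·N(d₂)
   = 146.8945·0.995346 − 68.2606·0.837206·0.986372 = 89.841421
B₀ = V₀ − E₀ = 146.8945 − 89.841421 = 57.053079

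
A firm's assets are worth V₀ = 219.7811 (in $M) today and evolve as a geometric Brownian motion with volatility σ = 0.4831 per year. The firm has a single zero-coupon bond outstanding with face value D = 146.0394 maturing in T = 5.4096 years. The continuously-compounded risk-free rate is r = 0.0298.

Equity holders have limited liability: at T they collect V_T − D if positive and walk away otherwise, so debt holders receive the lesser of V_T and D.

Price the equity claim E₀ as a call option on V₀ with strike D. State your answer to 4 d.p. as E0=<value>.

d₁ = [ln(V₀/D) + (r + σ²/2)T] / (σ√T)
   = [ln(219.7811/146.0394) + (0.0298 + 0.5·0.4831²)·5.4096] / (0.4831·√5.4096)
   = [0.408756 + 0.792467] / 1.123620 = 1.069065
d₂ = d₁ − σ√T = 1.069065 − 1.123620 = -0.054556
N(d₁) = 0.857480,  N(d₂) = 0.478246,  e^(−rT) = 0.851117
E₀ = V₀·N(d₁) − D·e^(−rT)·N(d₂)
   = 219.7811·0.857480 − 146.0394·0.851117·0.478246 = 129.013479

E0=129.0135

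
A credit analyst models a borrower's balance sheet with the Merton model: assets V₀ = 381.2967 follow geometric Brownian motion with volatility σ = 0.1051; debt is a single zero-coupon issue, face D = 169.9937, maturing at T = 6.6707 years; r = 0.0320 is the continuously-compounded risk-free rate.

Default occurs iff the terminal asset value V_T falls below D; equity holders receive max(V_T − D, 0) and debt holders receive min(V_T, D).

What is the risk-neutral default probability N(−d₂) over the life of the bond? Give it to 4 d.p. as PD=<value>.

PD=0.0001

d₁ = [ln(V₀/D) + (r + σ²/2)T] / (σ√T)
   = [ln(381.2967/169.9937) + (0.0320 + 0.5·0.1051²)·6.6707] / (0.1051·√6.6707)
   = [0.807816 + 0.250305] / 0.271449 = 3.898046
d₂ = d₁ − σ√T = 3.898046 − 0.271449 = 3.626597
risk-neutral PD = N(−d₂) = N(-3.626597) = 0.000144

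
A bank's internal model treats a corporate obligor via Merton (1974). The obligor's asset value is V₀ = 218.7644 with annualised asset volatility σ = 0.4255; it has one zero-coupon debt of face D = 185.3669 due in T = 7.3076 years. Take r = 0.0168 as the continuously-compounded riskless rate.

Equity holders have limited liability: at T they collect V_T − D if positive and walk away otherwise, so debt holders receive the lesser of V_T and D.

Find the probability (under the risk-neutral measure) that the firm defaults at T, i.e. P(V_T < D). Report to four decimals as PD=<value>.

d₁ = [ln(V₀/D) + (r + σ²/2)T] / (σ√T)
   = [ln(218.7644/185.3669) + (0.0168 + 0.5·0.4255²)·7.3076] / (0.4255·√7.3076)
   = [0.165658 + 0.784289] / 1.150236 = 0.825872
d₂ = d₁ − σ√T = 0.825872 − 1.150236 = -0.324364
risk-neutral PD = N(−d₂) = N(0.324364) = 0.627169

PD=0.6272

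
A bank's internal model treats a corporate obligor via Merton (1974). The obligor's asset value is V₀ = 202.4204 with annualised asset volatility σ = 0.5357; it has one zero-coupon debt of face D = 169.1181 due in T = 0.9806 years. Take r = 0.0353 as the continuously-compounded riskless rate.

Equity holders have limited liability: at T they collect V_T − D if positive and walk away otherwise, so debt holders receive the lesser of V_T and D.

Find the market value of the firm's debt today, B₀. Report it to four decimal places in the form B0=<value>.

B0=141.6401

d₁ = [ln(V₀/D) + (r + σ²/2)T] / (σ√T)
   = [ln(202.4204/169.1181) + (0.0353 + 0.5·0.5357²)·0.9806] / (0.5357·√0.9806)
   = [0.179749 + 0.175319] / 0.530478 = 0.669336
d₂ = d₁ − σ√T = 0.669336 − 0.530478 = 0.138858
N(d₁) = 0.748359,  N(d₂) = 0.555219,  e^(−rT) = 0.965977
E₀ = V₀·N(d₁) − D·e^(−rT)·N(d₂)
   = 202.4204·0.748359 − 169.1181·0.965977·0.555219 = 60.780347
B₀ = V₀ − E₀ = 202.4204 − 60.780347 = 141.640053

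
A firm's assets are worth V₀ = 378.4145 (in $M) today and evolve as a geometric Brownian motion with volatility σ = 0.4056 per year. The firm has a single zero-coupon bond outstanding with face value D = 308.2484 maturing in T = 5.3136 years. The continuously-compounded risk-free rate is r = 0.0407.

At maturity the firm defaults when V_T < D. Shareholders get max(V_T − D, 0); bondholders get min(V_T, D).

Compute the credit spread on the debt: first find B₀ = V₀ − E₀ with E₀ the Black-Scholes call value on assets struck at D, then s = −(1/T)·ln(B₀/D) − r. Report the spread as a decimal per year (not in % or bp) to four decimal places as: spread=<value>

spread=0.0500

d₁ = [ln(V₀/D) + (r + σ²/2)T] / (σ√T)
   = [ln(378.4145/308.2484) + (0.0407 + 0.5·0.4056²)·5.3136] / (0.4056·√5.3136)
   = [0.205084 + 0.653337] / 0.934959 = 0.918139
d₂ = d₁ − σ√T = 0.918139 − 0.934959 = -0.016820
N(d₁) = 0.820727,  N(d₂) = 0.493290,  e^(−rT) = 0.805523
E₀ = V₀·N(d₁) − D·e^(−rT)·N(d₂)
   = 378.4145·0.820727 − 308.2484·0.805523·0.493290 = 188.090424
B₀ = V₀ − E₀ = 378.4145 − 188.090424 = 190.324076
spread = −(1/T)·ln(B₀/D) − r = −(1/5.3136)·ln(190.324076/308.2484) − 0.0407 = 0.05004407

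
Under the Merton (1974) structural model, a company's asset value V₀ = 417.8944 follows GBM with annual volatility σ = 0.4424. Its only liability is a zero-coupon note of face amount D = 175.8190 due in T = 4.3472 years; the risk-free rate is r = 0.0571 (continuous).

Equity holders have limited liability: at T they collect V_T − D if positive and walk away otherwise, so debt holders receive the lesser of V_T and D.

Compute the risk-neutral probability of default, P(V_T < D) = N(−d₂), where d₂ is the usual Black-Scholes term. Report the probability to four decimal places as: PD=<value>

PD=0.2277

d₁ = [ln(V₀/D) + (r + σ²/2)T] / (σ√T)
   = [ln(417.8944/175.8190) + (0.0571 + 0.5·0.4424²)·4.3472] / (0.4424·√4.3472)
   = [0.865774 + 0.673637] / 0.922401 = 1.668917
d₂ = d₁ − σ√T = 1.668917 − 0.922401 = 0.746515
risk-neutral PD = N(−d₂) = N(-0.746515) = 0.227678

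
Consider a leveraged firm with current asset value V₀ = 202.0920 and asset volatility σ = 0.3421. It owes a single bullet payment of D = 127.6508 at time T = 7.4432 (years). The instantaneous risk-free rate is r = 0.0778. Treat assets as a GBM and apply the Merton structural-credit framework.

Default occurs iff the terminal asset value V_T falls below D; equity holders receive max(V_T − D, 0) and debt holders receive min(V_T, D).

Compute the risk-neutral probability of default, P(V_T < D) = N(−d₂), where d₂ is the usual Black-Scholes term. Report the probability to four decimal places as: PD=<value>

PD=0.2591

d₁ = [ln(V₀/D) + (r + σ²/2)T] / (σ√T)
   = [ln(202.0920/127.6508) + (0.0778 + 0.5·0.3421²)·7.4432] / (0.3421·√7.4432)
   = [0.459425 + 1.014629] / 0.933325 = 1.579357
d₂ = d₁ − σ√T = 1.579357 − 0.933325 = 0.646032
risk-neutral PD = N(−d₂) = N(-0.646032) = 0.259129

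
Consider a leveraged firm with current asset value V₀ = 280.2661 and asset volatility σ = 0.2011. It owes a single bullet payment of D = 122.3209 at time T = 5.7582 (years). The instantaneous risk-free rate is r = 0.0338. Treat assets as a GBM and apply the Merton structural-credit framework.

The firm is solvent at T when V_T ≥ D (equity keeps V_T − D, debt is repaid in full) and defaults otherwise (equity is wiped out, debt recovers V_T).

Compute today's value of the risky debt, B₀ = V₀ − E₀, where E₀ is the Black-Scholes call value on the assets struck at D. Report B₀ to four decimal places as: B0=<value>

d₁ = [ln(V₀/D) + (r + σ²/2)T] / (σ√T)
   = [ln(280.2661/122.3209) + (0.0338 + 0.5·0.2011²)·5.7582] / (0.2011·√5.7582)
   = [0.829092 + 0.311061] / 0.482565 = 2.362695
d₂ = d₁ − σ√T = 2.362695 − 0.482565 = 1.880131
N(d₁) = 0.990929,  N(d₂) = 0.969955,  e^(−rT) = 0.823142
E₀ = V₀·N(d₁) − D·e^(−rT)·N(d₂)
   = 280.2661·0.990929 − 122.3209·0.823142·0.969955 = 180.061482
B₀ = V₀ − E₀ = 280.2661 − 180.061482 = 100.204618

B0=100.2046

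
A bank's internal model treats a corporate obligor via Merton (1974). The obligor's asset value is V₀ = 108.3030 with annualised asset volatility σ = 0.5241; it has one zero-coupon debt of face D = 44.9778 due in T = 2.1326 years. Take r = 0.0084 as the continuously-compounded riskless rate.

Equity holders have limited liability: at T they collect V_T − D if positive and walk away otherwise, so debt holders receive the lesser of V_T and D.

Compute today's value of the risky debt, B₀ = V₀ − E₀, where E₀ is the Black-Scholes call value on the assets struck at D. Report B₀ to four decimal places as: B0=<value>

d₁ = [ln(V₀/D) + (r + σ²/2)T] / (σ√T)
   = [ln(108.3030/44.9778) + (0.0084 + 0.5·0.5241²)·2.1326] / (0.5241·√2.1326)
   = [0.878764 + 0.310806] / 0.765365 = 1.554251
d₂ = d₁ − σ√T = 1.554251 − 0.765365 = 0.788885
N(d₁) = 0.939938,  N(d₂) = 0.784910,  e^(−rT) = 0.982246
E₀ = V₀·N(d₁) − D·e^(−rT)·N(d₂)
   = 108.3030·0.939938 − 44.9778·0.982246·0.784910 = 67.121317
B₀ = V₀ − E₀ = 108.3030 − 67.121317 = 41.181683

B0=41.1817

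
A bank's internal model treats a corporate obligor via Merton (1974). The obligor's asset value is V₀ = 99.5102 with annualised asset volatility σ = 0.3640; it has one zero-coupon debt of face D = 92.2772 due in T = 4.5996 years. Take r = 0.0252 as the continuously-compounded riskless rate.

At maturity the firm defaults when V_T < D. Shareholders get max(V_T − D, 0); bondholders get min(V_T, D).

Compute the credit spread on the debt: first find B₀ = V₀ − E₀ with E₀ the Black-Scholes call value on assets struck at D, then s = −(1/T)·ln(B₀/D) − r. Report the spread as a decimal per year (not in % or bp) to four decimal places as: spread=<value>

spread=0.0596

d₁ = [ln(V₀/D) + (r + σ²/2)T] / (σ√T)
   = [ln(99.5102/92.2772) + (0.0252 + 0.5·0.3640²)·4.5996] / (0.3640·√4.5996)
   = [0.075463 + 0.420624] / 0.780659 = 0.635472
d₂ = d₁ − σ√T = 0.635472 − 0.780659 = -0.145187
N(d₁) = 0.737440,  N(d₂) = 0.442282,  e^(−rT) = 0.890555
E₀ = V₀·N(d₁) − D·e^(−rT)·N(d₂)
   = 99.5102·0.737440 − 92.2772·0.890555·0.442282 = 37.036972
B₀ = V₀ − E₀ = 99.5102 − 37.036972 = 62.473228
spread = −(1/T)·ln(B₀/D) − r = −(1/4.5996)·ln(62.473228/92.2772) − 0.0252 = 0.05960280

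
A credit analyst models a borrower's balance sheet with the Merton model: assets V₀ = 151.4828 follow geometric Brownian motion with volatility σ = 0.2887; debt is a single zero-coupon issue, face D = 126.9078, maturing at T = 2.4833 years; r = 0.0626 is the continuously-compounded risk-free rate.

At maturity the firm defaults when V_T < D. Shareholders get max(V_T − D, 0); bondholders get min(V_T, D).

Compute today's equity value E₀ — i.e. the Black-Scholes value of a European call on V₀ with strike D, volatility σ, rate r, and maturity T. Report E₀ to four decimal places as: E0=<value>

d₁ = [ln(V₀/D) + (r + σ²/2)T] / (σ√T)
   = [ln(151.4828/126.9078) + (0.0626 + 0.5·0.2887²)·2.4833] / (0.2887·√2.4833)
   = [0.177011 + 0.258943] / 0.454948 = 0.958252
d₂ = d₁ − σ√T = 0.958252 − 0.454948 = 0.503304
N(d₁) = 0.831032,  N(d₂) = 0.692625,  e^(−rT) = 0.856026
E₀ = V₀·N(d₁) − D·e^(−rT)·N(d₂)
   = 151.4828·0.831032 − 126.9078·0.856026·0.692625 = 50.642825

E0=50.6428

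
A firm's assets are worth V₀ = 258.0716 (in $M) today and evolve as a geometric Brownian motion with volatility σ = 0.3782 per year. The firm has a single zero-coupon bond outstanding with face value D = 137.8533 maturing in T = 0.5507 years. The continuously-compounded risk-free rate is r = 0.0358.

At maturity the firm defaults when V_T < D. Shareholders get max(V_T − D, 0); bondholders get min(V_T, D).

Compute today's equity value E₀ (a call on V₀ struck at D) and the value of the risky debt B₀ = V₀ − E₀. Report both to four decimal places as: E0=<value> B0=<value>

d₁ = [ln(V₀/D) + (r + σ²/2)T] / (σ√T)
   = [ln(258.0716/137.8533) + (0.0358 + 0.5·0.3782²)·0.5507] / (0.3782·√0.5507)
   = [0.627047 + 0.059100] / 0.280659 = 2.444770
d₂ = d₁ − σ√T = 2.444770 − 0.280659 = 2.164111
N(d₁) = 0.992753,  N(d₂) = 0.984772,  e^(−rT) = 0.980478
E₀ = V₀·N(d₁) − D·e^(−rT)·N(d₂)
   = 258.0716·0.992753 − 137.8533·0.980478·0.984772 = 123.097405
B₀ = V₀ − E₀ = 258.0716 − 123.097405 = 134.974195

E0=123.0974 B0=134.9742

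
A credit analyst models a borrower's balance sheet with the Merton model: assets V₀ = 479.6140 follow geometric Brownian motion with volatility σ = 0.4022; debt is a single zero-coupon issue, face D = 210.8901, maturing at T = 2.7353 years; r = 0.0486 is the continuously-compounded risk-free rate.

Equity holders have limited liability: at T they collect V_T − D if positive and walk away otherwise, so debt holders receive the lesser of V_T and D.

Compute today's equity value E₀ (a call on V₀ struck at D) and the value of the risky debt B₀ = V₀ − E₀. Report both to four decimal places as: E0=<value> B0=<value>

d₁ = [ln(V₀/D) + (r + σ²/2)T] / (σ√T)
   = [ln(479.6140/210.8901) + (0.0486 + 0.5·0.4022²)·2.7353] / (0.4022·√2.7353)
   = [0.821644 + 0.354173] / 0.665188 = 1.767647
d₂ = d₁ − σ√T = 1.767647 − 0.665188 = 1.102458
N(d₁) = 0.961440,  N(d₂) = 0.864869,  e^(−rT) = 0.875521
E₀ = V₀·N(d₁) − D·e^(−rT)·N(d₂)
   = 479.6140·0.961440 − 210.8901·0.875521·0.864869 = 301.431737
B₀ = V₀ − E₀ = 479.6140 − 301.431737 = 178.182263

E0=301.4317 B0=178.1823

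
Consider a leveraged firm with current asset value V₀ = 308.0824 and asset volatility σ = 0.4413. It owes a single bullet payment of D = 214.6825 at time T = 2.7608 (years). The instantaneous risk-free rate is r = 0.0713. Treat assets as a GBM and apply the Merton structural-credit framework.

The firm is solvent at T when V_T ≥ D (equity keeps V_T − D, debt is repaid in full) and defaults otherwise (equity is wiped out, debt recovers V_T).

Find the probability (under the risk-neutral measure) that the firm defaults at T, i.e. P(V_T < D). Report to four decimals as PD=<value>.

d₁ = [ln(V₀/D) + (r + σ²/2)T] / (σ√T)
   = [ln(308.0824/214.6825) + (0.0713 + 0.5·0.4413²)·2.7608] / (0.4413·√2.7608)
   = [0.361207 + 0.465672] / 0.733249 = 1.127692
d₂ = d₁ − σ√T = 1.127692 − 0.733249 = 0.394443
risk-neutral PD = N(−d₂) = N(-0.394443) = 0.346627

PD=0.3466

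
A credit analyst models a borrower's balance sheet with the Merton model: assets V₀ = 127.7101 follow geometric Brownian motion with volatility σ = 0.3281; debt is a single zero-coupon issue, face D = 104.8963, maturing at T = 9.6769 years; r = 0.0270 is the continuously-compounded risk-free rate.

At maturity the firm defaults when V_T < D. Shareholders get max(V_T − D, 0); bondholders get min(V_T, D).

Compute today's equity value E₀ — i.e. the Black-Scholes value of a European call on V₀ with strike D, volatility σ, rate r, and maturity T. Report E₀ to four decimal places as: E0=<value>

d₁ = [ln(V₀/D) + (r + σ²/2)T] / (σ√T)
   = [ln(127.7101/104.8963) + (0.0270 + 0.5·0.3281²)·9.6769] / (0.3281·√9.6769)
   = [0.196791 + 0.782134] / 1.020644 = 0.959124
d₂ = d₁ − σ√T = 0.959124 − 1.020644 = -0.061520
N(d₁) = 0.831252,  N(d₂) = 0.475472,  e^(−rT) = 0.770068
E₀ = V₀·N(d₁) − D·e^(−rT)·N(d₂)
   = 127.7101·0.831252 − 104.8963·0.770068·0.475472 = 67.751877

E0=67.7519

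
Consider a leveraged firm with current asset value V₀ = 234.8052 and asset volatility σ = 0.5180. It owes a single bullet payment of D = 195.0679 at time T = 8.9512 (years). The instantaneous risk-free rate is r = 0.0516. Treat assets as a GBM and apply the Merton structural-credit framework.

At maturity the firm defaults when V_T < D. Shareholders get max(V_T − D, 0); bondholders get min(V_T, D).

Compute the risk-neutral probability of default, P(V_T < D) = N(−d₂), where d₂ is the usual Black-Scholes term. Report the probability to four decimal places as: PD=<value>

d₁ = [ln(V₀/D) + (r + σ²/2)T] / (σ√T)
   = [ln(234.8052/195.0679) + (0.0516 + 0.5·0.5180²)·8.9512] / (0.5180·√8.9512)
   = [0.185409 + 1.662793] / 1.549781 = 1.192556
d₂ = d₁ − σ√T = 1.192556 − 1.549781 = -0.357225
risk-neutral PD = N(−d₂) = N(0.357225) = 0.639538

PD=0.6395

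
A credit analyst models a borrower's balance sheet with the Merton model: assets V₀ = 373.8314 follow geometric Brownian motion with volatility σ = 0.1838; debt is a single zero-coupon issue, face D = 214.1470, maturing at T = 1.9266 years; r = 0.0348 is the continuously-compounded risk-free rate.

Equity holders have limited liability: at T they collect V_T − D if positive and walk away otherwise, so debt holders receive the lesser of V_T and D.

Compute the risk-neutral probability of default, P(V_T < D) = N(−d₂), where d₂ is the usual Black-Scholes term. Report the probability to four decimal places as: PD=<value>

PD=0.0102

d₁ = [ln(V₀/D) + (r + σ²/2)T] / (σ√T)
   = [ln(373.8314/214.1470) + (0.0348 + 0.5·0.1838²)·1.9266] / (0.1838·√1.9266)
   = [0.557142 + 0.099588] / 0.255118 = 2.574221
d₂ = d₁ − σ√T = 2.574221 − 0.255118 = 2.319103
risk-neutral PD = N(−d₂) = N(-2.319103) = 0.010195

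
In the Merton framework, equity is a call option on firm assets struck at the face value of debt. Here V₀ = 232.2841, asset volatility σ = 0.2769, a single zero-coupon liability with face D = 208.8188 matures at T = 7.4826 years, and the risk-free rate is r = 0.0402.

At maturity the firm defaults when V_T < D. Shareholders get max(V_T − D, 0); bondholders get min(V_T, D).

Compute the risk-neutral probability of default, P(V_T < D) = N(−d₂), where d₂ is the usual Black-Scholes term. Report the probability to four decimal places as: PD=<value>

d₁ = [ln(V₀/D) + (r + σ²/2)T] / (σ√T)
   = [ln(232.2841/208.8188) + (0.0402 + 0.5·0.2769²)·7.4826] / (0.2769·√7.4826)
   = [0.106494 + 0.587659] / 0.757442 = 0.916445
d₂ = d₁ − σ√T = 0.916445 − 0.757442 = 0.159003
risk-neutral PD = N(−d₂) = N(-0.159003) = 0.436833

PD=0.4368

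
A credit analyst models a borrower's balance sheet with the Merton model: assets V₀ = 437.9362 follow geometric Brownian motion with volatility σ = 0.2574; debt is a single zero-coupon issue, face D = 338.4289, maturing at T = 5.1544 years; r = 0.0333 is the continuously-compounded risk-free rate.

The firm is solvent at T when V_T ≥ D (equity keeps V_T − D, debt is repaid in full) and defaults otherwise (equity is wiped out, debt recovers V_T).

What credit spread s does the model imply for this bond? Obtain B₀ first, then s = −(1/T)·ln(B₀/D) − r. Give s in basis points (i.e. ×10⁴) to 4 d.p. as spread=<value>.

d₁ = [ln(V₀/D) + (r + σ²/2)T] / (σ√T)
   = [ln(437.9362/338.4289) + (0.0333 + 0.5·0.2574²)·5.1544] / (0.2574·√5.1544)
   = [0.257759 + 0.342393] / 0.584383 = 1.026985
d₂ = d₁ − σ√T = 1.026985 − 0.584383 = 0.442602
N(d₁) = 0.847786,  N(d₂) = 0.670973,  e^(−rT) = 0.842281
E₀ = V₀·N(d₁) − D·e^(−rT)·N(d₂)
   = 437.9362·0.847786 − 338.4289·0.842281·0.670973 = 180.013870
B₀ = V₀ − E₀ = 437.9362 − 180.013870 = 257.922330
spread = −(1/T)·ln(B₀/D) − r = −(1/5.1544)·ln(257.922330/338.4289) − 0.0333 = 0.01940362
in basis points: 0.01940362 × 10⁴ = 194.0362 bp

spread=194.0362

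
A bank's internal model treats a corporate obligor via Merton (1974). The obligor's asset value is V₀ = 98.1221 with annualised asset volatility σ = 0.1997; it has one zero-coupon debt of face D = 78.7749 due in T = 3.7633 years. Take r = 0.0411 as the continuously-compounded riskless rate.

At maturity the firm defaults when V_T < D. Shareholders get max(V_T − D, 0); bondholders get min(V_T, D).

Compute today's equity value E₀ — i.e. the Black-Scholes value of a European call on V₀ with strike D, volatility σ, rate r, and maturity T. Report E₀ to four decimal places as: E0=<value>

d₁ = [ln(V₀/D) + (r + σ²/2)T] / (σ√T)
   = [ln(98.1221/78.7749) + (0.0411 + 0.5·0.1997²)·3.7633] / (0.1997·√3.7633)
   = [0.219618 + 0.229712] / 0.387403 = 1.159853
d₂ = d₁ − σ√T = 1.159853 − 0.387403 = 0.772451
N(d₁) = 0.876946,  N(d₂) = 0.780076,  e^(−rT) = 0.856696
E₀ = V₀·N(d₁) − D·e^(−rT)·N(d₂)
   = 98.1221·0.876946 − 78.7749·0.856696·0.780076 = 33.403393

E0=33.4034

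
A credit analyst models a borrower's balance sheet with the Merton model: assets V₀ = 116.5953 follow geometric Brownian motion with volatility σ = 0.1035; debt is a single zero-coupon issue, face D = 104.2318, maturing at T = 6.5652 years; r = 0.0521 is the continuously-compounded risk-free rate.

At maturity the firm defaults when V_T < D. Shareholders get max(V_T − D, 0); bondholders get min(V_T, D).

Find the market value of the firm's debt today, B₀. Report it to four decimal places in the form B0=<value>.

d₁ = [ln(V₀/D) + (r + σ²/2)T] / (σ√T)
   = [ln(116.5953/104.2318) + (0.0521 + 0.5·0.1035²)·6.5652] / (0.1035·√6.5652)
   = [0.112092 + 0.377211] / 0.265194 = 1.845072
d₂ = d₁ − σ√T = 1.845072 − 0.265194 = 1.579877
N(d₁) = 0.967486,  N(d₂) = 0.942933,  e^(−rT) = 0.710315
E₀ = V₀·N(d₁) − D·e^(−rT)·N(d₂)
   = 116.5953·0.967486 − 104.2318·0.710315·0.942933 = 42.992102
B₀ = V₀ − E₀ = 116.5953 − 42.992102 = 73.603198

B0=73.6032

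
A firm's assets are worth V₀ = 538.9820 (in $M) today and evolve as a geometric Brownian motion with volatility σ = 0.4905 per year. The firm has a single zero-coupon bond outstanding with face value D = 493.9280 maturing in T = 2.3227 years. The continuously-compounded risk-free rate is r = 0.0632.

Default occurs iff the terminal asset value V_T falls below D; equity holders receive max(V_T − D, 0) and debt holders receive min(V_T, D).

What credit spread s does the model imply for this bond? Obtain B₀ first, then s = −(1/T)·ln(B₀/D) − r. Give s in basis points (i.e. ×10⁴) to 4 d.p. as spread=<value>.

d₁ = [ln(V₀/D) + (r + σ²/2)T] / (σ√T)
   = [ln(538.9820/493.9280) + (0.0632 + 0.5·0.4905²)·2.3227] / (0.4905·√2.3227)
   = [0.087292 + 0.426204] / 0.747542 = 0.686913
d₂ = d₁ − σ√T = 0.686913 − 0.747542 = -0.060629
N(d₁) = 0.753931,  N(d₂) = 0.475827,  e^(−rT) = 0.863471
E₀ = V₀·N(d₁) − D·e^(−rT)·N(d₂)
   = 538.9820·0.753931 − 493.9280·0.863471·0.475827 = 203.418491
B₀ = V₀ − E₀ = 538.9820 − 203.418491 = 335.563509
spread = −(1/T)·ln(B₀/D) − r = −(1/2.3227)·ln(335.563509/493.9280) − 0.0632 = 0.10323498
in basis points: 0.10323498 × 10⁴ = 1032.3498 bp

spread=1032.3498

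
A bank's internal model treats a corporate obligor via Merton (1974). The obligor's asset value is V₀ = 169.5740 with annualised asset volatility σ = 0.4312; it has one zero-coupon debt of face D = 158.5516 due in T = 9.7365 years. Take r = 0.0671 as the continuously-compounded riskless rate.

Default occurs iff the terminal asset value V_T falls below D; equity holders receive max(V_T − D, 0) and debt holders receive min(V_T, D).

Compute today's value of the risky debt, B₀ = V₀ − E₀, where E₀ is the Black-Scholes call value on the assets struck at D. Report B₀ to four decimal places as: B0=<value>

d₁ = [ln(V₀/D) + (r + σ²/2)T] / (σ√T)
   = [ln(169.5740/158.5516) + (0.0671 + 0.5·0.4312²)·9.7365] / (0.4312·√9.7365)
   = [0.067209 + 1.558490] / 1.345489 = 1.208259
d₂ = d₁ − σ√T = 1.208259 − 1.345489 = -0.137230
N(d₁) = 0.886526,  N(d₂) = 0.445424,  e^(−rT) = 0.520316
E₀ = V₀·N(d₁) − D·e^(−rT)·N(d₂)
   = 169.5740·0.886526 − 158.5516·0.520316·0.445424 = 113.585644
B₀ = V₀ − E₀ = 169.5740 − 113.585644 = 55.988356

B0=55.9884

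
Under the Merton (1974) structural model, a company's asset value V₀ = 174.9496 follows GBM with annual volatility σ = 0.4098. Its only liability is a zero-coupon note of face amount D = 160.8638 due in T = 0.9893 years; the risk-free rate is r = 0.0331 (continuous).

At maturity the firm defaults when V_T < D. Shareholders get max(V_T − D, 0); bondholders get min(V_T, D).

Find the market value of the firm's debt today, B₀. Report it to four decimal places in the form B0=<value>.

B0=137.5485

d₁ = [ln(V₀/D) + (r + σ²/2)T] / (σ√T)
   = [ln(174.9496/160.8638) + (0.0331 + 0.5·0.4098²)·0.9893] / (0.4098·√0.9893)
   = [0.083940 + 0.115815] / 0.407602 = 0.490075
d₂ = d₁ − σ√T = 0.490075 − 0.407602 = 0.082473
N(d₁) = 0.687959,  N(d₂) = 0.532865,  e^(−rT) = 0.967785
E₀ = V₀·N(d₁) − D·e^(−rT)·N(d₂)
   = 174.9496·0.687959 − 160.8638·0.967785·0.532865 = 37.401061
B₀ = V₀ − E₀ = 174.9496 − 37.401061 = 137.548539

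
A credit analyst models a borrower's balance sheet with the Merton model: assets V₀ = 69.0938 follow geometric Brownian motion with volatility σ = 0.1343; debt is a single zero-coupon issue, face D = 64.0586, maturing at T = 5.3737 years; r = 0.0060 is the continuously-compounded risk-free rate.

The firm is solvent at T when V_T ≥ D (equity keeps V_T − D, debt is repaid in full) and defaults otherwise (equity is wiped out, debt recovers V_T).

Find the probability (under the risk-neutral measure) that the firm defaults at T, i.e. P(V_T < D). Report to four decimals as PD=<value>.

PD=0.4243

d₁ = [ln(V₀/D) + (r + σ²/2)T] / (σ√T)
   = [ln(69.0938/64.0586) + (0.0060 + 0.5·0.1343²)·5.3737] / (0.1343·√5.3737)
   = [0.075667 + 0.080704] / 0.311324 = 0.502275
d₂ = d₁ − σ√T = 0.502275 − 0.311324 = 0.190951
risk-neutral PD = N(−d₂) = N(-0.190951) = 0.424282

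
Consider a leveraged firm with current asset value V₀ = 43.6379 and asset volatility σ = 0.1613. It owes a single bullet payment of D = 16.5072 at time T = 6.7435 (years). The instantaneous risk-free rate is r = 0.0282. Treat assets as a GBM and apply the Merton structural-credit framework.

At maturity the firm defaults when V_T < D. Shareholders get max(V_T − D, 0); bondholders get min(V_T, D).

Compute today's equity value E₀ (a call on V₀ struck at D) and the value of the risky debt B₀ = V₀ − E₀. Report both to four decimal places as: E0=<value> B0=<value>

d₁ = [ln(V₀/D) + (r + σ²/2)T] / (σ√T)
   = [ln(43.6379/16.5072) + (0.0282 + 0.5·0.1613²)·6.7435] / (0.1613·√6.7435)
   = [0.972129 + 0.277892] / 0.418868 = 2.984285
d₂ = d₁ − σ√T = 2.984285 − 0.418868 = 2.565417
N(d₁) = 0.998579,  N(d₂) = 0.994847,  e^(−rT) = 0.826821
E₀ = V₀·N(d₁) − D·e^(−rT)·N(d₂)
   = 43.6379·0.998579 − 16.5072·0.826821·0.994847 = 29.997702
B₀ = V₀ − E₀ = 43.6379 − 29.997702 = 13.640198

E0=29.9977 B0=13.6402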